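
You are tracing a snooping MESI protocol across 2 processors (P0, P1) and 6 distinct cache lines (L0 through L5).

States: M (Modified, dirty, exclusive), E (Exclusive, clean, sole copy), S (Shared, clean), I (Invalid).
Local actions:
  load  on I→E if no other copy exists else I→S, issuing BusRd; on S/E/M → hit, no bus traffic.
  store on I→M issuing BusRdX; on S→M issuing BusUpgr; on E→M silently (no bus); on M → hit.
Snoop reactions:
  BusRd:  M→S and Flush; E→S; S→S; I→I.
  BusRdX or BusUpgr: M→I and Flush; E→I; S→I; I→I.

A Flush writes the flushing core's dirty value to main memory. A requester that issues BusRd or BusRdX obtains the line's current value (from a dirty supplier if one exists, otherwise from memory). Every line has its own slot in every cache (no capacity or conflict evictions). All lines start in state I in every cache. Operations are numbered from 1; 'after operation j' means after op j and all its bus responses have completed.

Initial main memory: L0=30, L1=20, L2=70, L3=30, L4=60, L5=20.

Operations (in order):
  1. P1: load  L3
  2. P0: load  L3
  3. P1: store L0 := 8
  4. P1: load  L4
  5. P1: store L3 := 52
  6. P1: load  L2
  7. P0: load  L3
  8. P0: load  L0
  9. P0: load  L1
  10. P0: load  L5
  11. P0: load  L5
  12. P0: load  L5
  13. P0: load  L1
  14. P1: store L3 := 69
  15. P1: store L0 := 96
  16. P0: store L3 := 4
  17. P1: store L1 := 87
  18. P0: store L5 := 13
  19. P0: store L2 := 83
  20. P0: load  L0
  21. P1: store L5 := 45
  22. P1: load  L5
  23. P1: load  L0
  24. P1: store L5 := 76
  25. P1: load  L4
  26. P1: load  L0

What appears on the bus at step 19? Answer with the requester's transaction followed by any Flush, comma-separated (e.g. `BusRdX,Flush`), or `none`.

[1] P1: load  L3 | P0:I, P1:E(30) | bus: BusRd
[2] P0: load  L3 | P0:S(30), P1:S(30) | bus: BusRd
[3] P1: store L0 := 8 | P0:I, P1:M(8) | bus: BusRdX
[4] P1: load  L4 | P0:I, P1:E(60) | bus: BusRd
[5] P1: store L3 := 52 | P0:I, P1:M(52) | bus: BusUpgr
[6] P1: load  L2 | P0:I, P1:E(70) | bus: BusRd
[7] P0: load  L3 | P0:S(52), P1:S(52) | bus: BusRd,Flush
[8] P0: load  L0 | P0:S(8), P1:S(8) | bus: BusRd,Flush
[9] P0: load  L1 | P0:E(20), P1:I | bus: BusRd
[10] P0: load  L5 | P0:E(20), P1:I | bus: BusRd
[11] P0: load  L5 | P0:E(20), P1:I | bus: none
[12] P0: load  L5 | P0:E(20), P1:I | bus: none
[13] P0: load  L1 | P0:E(20), P1:I | bus: none
[14] P1: store L3 := 69 | P0:I, P1:M(69) | bus: BusUpgr
[15] P1: store L0 := 96 | P0:I, P1:M(96) | bus: BusUpgr
[16] P0: store L3 := 4 | P0:M(4), P1:I | bus: BusRdX,Flush
[17] P1: store L1 := 87 | P0:I, P1:M(87) | bus: BusRdX
[18] P0: store L5 := 13 | P0:M(13), P1:I | bus: none
[19] P0: store L2 := 83 | P0:M(83), P1:I | bus: BusRdX
[20] P0: load  L0 | P0:S(96), P1:S(96) | bus: BusRd,Flush
[21] P1: store L5 := 45 | P0:I, P1:M(45) | bus: BusRdX,Flush
[22] P1: load  L5 | P0:I, P1:M(45) | bus: none
[23] P1: load  L0 | P0:S(96), P1:S(96) | bus: none
[24] P1: store L5 := 76 | P0:I, P1:M(76) | bus: none
[25] P1: load  L4 | P0:I, P1:E(60) | bus: none
[26] P1: load  L0 | P0:S(96), P1:S(96) | bus: none

bus = BusRdX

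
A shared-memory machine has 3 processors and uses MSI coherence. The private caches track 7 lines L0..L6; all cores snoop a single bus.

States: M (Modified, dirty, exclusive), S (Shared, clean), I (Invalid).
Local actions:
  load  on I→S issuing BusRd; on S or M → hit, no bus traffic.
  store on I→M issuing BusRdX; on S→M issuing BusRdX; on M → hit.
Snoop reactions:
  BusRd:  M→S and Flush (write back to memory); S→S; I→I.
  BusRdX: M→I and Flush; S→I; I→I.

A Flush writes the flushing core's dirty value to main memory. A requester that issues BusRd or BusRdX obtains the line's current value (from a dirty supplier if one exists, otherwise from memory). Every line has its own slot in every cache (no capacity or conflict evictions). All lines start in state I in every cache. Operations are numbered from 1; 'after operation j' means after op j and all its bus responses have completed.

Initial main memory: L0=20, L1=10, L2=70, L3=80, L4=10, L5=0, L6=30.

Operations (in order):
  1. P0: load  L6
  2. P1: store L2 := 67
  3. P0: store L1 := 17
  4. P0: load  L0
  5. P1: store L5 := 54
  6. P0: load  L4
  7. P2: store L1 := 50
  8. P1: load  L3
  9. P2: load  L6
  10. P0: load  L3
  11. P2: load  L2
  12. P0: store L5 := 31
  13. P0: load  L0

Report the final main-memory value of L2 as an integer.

step 1: P0: load  L6  ⟶  SII  (L6)  txn=BusRd  M[L6]=30
step 2: P1: store L2 := 67  ⟶  IMI  (L2)  txn=BusRdX  M[L2]=70
step 3: P0: store L1 := 17  ⟶  MII  (L1)  txn=BusRdX  M[L1]=10
step 4: P0: load  L0  ⟶  SII  (L0)  txn=BusRd  M[L0]=20
step 5: P1: store L5 := 54  ⟶  IMI  (L5)  txn=BusRdX  M[L5]=0
step 6: P0: load  L4  ⟶  SII  (L4)  txn=BusRd  M[L4]=10
step 7: P2: store L1 := 50  ⟶  IIM  (L1)  txn=BusRdX+Flush  M[L1]=17
step 8: P1: load  L3  ⟶  ISI  (L3)  txn=BusRd  M[L3]=80
step 9: P2: load  L6  ⟶  SIS  (L6)  txn=BusRd  M[L6]=30
step 10: P0: load  L3  ⟶  SSI  (L3)  txn=BusRd  M[L3]=80
step 11: P2: load  L2  ⟶  ISS  (L2)  txn=BusRd+Flush  M[L2]=67
step 12: P0: store L5 := 31  ⟶  MII  (L5)  txn=BusRdX+Flush  M[L5]=54
step 13: P0: load  L0  ⟶  SII  (L0)  txn=∅  M[L0]=20

memory[L2] = 67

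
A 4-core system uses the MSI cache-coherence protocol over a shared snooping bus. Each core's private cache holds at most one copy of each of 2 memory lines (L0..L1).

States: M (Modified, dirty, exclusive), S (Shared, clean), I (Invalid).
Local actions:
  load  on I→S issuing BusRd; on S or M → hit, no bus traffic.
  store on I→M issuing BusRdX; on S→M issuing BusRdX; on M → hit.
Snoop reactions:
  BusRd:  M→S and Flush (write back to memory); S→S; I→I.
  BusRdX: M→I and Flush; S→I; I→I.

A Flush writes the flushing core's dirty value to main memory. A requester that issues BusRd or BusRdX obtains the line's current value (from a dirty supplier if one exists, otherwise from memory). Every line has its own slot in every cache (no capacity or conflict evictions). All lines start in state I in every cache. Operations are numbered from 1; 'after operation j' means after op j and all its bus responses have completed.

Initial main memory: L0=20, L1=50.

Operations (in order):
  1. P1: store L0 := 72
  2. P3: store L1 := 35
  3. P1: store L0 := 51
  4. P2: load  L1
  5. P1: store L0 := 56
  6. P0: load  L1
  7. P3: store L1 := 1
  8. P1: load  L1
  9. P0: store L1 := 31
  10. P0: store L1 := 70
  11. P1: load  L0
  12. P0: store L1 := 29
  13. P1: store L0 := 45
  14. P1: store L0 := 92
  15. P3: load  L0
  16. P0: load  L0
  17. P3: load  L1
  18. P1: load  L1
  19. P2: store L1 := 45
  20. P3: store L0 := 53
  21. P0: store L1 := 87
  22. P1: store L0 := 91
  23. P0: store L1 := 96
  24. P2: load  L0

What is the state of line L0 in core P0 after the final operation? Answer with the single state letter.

state = I

  op1 P1: store L0 := 72 → I/M/I/I on L0; bus BusRdX; mem=20
  op2 P3: store L1 := 35 → I/I/I/M on L1; bus BusRdX; mem=50
  op3 P1: store L0 := 51 → I/M/I/I on L0; bus (none); mem=20
  op4 P2: load  L1 → I/I/S/S on L1; bus BusRd Flush; mem=35
  op5 P1: store L0 := 56 → I/M/I/I on L0; bus (none); mem=20
  op6 P0: load  L1 → S/I/S/S on L1; bus BusRd; mem=35
  op7 P3: store L1 := 1 → I/I/I/M on L1; bus BusRdX; mem=35
  op8 P1: load  L1 → I/S/I/S on L1; bus BusRd Flush; mem=1
  op9 P0: store L1 := 31 → M/I/I/I on L1; bus BusRdX; mem=1
  op10 P0: store L1 := 70 → M/I/I/I on L1; bus (none); mem=1
  op11 P1: load  L0 → I/M/I/I on L0; bus (none); mem=20
  op12 P0: store L1 := 29 → M/I/I/I on L1; bus (none); mem=1
  op13 P1: store L0 := 45 → I/M/I/I on L0; bus (none); mem=20
  op14 P1: store L0 := 92 → I/M/I/I on L0; bus (none); mem=20
  op15 P3: load  L0 → I/S/I/S on L0; bus BusRd Flush; mem=92
  op16 P0: load  L0 → S/S/I/S on L0; bus BusRd; mem=92
  op17 P3: load  L1 → S/I/I/S on L1; bus BusRd Flush; mem=29
  op18 P1: load  L1 → S/S/I/S on L1; bus BusRd; mem=29
  op19 P2: store L1 := 45 → I/I/M/I on L1; bus BusRdX; mem=29
  op20 P3: store L0 := 53 → I/I/I/M on L0; bus BusRdX; mem=92
  op21 P0: store L1 := 87 → M/I/I/I on L1; bus BusRdX Flush; mem=45
  op22 P1: store L0 := 91 → I/M/I/I on L0; bus BusRdX Flush; mem=53
  op23 P0: store L1 := 96 → M/I/I/I on L1; bus (none); mem=45
  op24 P2: load  L0 → I/S/S/I on L0; bus BusRd Flush; mem=91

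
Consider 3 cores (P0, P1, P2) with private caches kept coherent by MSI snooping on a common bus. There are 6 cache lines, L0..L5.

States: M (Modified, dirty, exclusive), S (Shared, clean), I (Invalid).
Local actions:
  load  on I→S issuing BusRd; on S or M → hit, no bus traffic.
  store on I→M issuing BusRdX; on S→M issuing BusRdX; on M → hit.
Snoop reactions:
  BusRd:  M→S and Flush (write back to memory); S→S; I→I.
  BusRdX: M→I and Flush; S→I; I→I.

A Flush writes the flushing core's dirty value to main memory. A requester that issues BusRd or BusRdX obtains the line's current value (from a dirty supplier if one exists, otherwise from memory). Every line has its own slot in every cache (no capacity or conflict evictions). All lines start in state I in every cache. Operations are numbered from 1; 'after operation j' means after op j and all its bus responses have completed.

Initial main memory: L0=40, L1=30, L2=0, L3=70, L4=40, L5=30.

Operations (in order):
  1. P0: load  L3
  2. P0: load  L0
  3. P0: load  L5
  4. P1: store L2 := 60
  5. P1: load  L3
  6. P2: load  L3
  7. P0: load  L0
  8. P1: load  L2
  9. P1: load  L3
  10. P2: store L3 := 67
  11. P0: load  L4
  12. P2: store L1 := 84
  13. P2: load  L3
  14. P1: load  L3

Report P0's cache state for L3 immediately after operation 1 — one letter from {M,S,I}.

state = S

  op1 P0: load  L3 → S/I/I on L3; bus BusRd; mem=70
  op2 P0: load  L0 → S/I/I on L0; bus BusRd; mem=40
  op3 P0: load  L5 → S/I/I on L5; bus BusRd; mem=30
  op4 P1: store L2 := 60 → I/M/I on L2; bus BusRdX; mem=0
  op5 P1: load  L3 → S/S/I on L3; bus BusRd; mem=70
  op6 P2: load  L3 → S/S/S on L3; bus BusRd; mem=70
  op7 P0: load  L0 → S/I/I on L0; bus (none); mem=40
  op8 P1: load  L2 → I/M/I on L2; bus (none); mem=0
  op9 P1: load  L3 → S/S/S on L3; bus (none); mem=70
  op10 P2: store L3 := 67 → I/I/M on L3; bus BusRdX; mem=70
  op11 P0: load  L4 → S/I/I on L4; bus BusRd; mem=40
  op12 P2: store L1 := 84 → I/I/M on L1; bus BusRdX; mem=30
  op13 P2: load  L3 → I/I/M on L3; bus (none); mem=70
  op14 P1: load  L3 → I/S/S on L3; bus BusRd Flush; mem=67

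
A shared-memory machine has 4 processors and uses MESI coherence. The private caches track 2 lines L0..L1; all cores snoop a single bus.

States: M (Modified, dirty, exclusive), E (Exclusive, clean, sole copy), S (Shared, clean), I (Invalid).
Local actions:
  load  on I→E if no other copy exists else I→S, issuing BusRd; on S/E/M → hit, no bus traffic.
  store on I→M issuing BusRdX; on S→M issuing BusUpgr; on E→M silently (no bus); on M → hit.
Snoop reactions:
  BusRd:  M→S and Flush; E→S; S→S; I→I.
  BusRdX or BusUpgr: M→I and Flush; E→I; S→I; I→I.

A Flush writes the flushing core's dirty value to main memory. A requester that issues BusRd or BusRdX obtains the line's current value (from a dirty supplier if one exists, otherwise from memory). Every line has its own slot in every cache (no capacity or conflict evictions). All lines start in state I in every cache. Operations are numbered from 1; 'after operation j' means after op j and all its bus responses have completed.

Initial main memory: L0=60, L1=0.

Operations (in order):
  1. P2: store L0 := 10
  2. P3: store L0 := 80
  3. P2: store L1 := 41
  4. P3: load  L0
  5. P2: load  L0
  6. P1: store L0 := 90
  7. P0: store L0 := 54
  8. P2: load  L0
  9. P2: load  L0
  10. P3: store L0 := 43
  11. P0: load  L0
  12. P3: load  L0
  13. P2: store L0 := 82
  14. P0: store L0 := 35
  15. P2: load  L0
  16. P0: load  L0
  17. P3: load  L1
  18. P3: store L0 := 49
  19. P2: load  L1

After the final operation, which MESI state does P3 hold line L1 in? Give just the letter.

1. P2: store L0 := 10  bus=[BusRdX]  L0: P0=I P1=I P2=M P3=I  mem[L0]=60
2. P3: store L0 := 80  bus=[BusRdX,Flush]  L0: P0=I P1=I P2=I P3=M  mem[L0]=10
3. P2: store L1 := 41  bus=[BusRdX]  L1: P0=I P1=I P2=M P3=I  mem[L1]=0
4. P3: load  L0  bus=[-]  L0: P0=I P1=I P2=I P3=M  mem[L0]=10
5. P2: load  L0  bus=[BusRd,Flush]  L0: P0=I P1=I P2=S P3=S  mem[L0]=80
6. P1: store L0 := 90  bus=[BusRdX]  L0: P0=I P1=M P2=I P3=I  mem[L0]=80
7. P0: store L0 := 54  bus=[BusRdX,Flush]  L0: P0=M P1=I P2=I P3=I  mem[L0]=90
8. P2: load  L0  bus=[BusRd,Flush]  L0: P0=S P1=I P2=S P3=I  mem[L0]=54
9. P2: load  L0  bus=[-]  L0: P0=S P1=I P2=S P3=I  mem[L0]=54
10. P3: store L0 := 43  bus=[BusRdX]  L0: P0=I P1=I P2=I P3=M  mem[L0]=54
11. P0: load  L0  bus=[BusRd,Flush]  L0: P0=S P1=I P2=I P3=S  mem[L0]=43
12. P3: load  L0  bus=[-]  L0: P0=S P1=I P2=I P3=S  mem[L0]=43
13. P2: store L0 := 82  bus=[BusRdX]  L0: P0=I P1=I P2=M P3=I  mem[L0]=43
14. P0: store L0 := 35  bus=[BusRdX,Flush]  L0: P0=M P1=I P2=I P3=I  mem[L0]=82
15. P2: load  L0  bus=[BusRd,Flush]  L0: P0=S P1=I P2=S P3=I  mem[L0]=35
16. P0: load  L0  bus=[-]  L0: P0=S P1=I P2=S P3=I  mem[L0]=35
17. P3: load  L1  bus=[BusRd,Flush]  L1: P0=I P1=I P2=S P3=S  mem[L1]=41
18. P3: store L0 := 49  bus=[BusRdX]  L0: P0=I P1=I P2=I P3=M  mem[L0]=35
19. P2: load  L1  bus=[-]  L1: P0=I P1=I P2=S P3=S  mem[L1]=41

state = S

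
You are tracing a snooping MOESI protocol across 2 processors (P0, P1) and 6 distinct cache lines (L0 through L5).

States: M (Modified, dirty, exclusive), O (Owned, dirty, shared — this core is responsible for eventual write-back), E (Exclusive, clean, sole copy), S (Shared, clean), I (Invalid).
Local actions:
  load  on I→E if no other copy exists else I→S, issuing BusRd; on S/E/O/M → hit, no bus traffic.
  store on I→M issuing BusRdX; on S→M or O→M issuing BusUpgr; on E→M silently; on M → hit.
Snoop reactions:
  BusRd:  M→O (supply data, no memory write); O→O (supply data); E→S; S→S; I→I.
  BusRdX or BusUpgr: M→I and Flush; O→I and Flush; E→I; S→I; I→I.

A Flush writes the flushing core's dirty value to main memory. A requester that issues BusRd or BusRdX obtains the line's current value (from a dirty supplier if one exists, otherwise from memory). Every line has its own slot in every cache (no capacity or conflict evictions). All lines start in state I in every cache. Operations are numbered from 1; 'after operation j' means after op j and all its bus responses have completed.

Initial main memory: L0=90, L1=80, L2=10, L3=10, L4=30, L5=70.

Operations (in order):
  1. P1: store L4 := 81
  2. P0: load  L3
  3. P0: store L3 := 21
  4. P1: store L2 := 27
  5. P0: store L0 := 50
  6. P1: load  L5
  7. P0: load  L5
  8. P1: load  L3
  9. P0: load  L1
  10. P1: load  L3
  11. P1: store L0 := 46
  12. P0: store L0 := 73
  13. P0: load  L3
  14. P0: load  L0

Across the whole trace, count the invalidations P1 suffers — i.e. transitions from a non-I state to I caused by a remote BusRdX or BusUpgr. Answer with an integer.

invalidations = 1

step 1: P1: store L4 := 81  ⟶  IM  (L4)  txn=BusRdX  M[L4]=30
step 2: P0: load  L3  ⟶  EI  (L3)  txn=BusRd  M[L3]=10
step 3: P0: store L3 := 21  ⟶  MI  (L3)  txn=∅  M[L3]=10
step 4: P1: store L2 := 27  ⟶  IM  (L2)  txn=BusRdX  M[L2]=10
step 5: P0: store L0 := 50  ⟶  MI  (L0)  txn=BusRdX  M[L0]=90
step 6: P1: load  L5  ⟶  IE  (L5)  txn=BusRd  M[L5]=70
step 7: P0: load  L5  ⟶  SS  (L5)  txn=BusRd  M[L5]=70
step 8: P1: load  L3  ⟶  OS  (L3)  txn=BusRd  M[L3]=10
step 9: P0: load  L1  ⟶  EI  (L1)  txn=BusRd  M[L1]=80
step 10: P1: load  L3  ⟶  OS  (L3)  txn=∅  M[L3]=10
step 11: P1: store L0 := 46  ⟶  IM  (L0)  txn=BusRdX+Flush  M[L0]=50
step 12: P0: store L0 := 73  ⟶  MI  (L0)  txn=BusRdX+Flush  M[L0]=46
step 13: P0: load  L3  ⟶  OS  (L3)  txn=∅  M[L3]=10
step 14: P0: load  L0  ⟶  MI  (L0)  txn=∅  M[L0]=46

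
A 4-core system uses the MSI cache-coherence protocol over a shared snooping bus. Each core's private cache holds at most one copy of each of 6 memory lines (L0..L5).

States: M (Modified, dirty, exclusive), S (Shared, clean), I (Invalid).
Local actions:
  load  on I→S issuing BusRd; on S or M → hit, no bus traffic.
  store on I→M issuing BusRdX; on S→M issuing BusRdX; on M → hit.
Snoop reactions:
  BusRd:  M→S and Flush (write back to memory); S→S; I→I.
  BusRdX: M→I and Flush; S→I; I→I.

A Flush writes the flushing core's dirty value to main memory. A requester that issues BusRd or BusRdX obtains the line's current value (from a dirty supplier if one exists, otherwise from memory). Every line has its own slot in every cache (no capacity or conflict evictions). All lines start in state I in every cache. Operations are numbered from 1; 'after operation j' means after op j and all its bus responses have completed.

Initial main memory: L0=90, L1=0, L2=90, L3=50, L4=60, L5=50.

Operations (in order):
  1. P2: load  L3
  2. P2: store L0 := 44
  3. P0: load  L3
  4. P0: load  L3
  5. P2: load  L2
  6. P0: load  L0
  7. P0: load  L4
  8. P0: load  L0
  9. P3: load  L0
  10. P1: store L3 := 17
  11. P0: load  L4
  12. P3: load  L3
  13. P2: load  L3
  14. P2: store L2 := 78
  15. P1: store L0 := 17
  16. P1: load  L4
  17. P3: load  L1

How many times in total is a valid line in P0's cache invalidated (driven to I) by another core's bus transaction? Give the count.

invalidations = 2

1. P2: load  L3  bus=[BusRd]  L3: P0=I P1=I P2=S P3=I  mem[L3]=50
2. P2: store L0 := 44  bus=[BusRdX]  L0: P0=I P1=I P2=M P3=I  mem[L0]=90
3. P0: load  L3  bus=[BusRd]  L3: P0=S P1=I P2=S P3=I  mem[L3]=50
4. P0: load  L3  bus=[-]  L3: P0=S P1=I P2=S P3=I  mem[L3]=50
5. P2: load  L2  bus=[BusRd]  L2: P0=I P1=I P2=S P3=I  mem[L2]=90
6. P0: load  L0  bus=[BusRd,Flush]  L0: P0=S P1=I P2=S P3=I  mem[L0]=44
7. P0: load  L4  bus=[BusRd]  L4: P0=S P1=I P2=I P3=I  mem[L4]=60
8. P0: load  L0  bus=[-]  L0: P0=S P1=I P2=S P3=I  mem[L0]=44
9. P3: load  L0  bus=[BusRd]  L0: P0=S P1=I P2=S P3=S  mem[L0]=44
10. P1: store L3 := 17  bus=[BusRdX]  L3: P0=I P1=M P2=I P3=I  mem[L3]=50
11. P0: load  L4  bus=[-]  L4: P0=S P1=I P2=I P3=I  mem[L4]=60
12. P3: load  L3  bus=[BusRd,Flush]  L3: P0=I P1=S P2=I P3=S  mem[L3]=17
13. P2: load  L3  bus=[BusRd]  L3: P0=I P1=S P2=S P3=S  mem[L3]=17
14. P2: store L2 := 78  bus=[BusRdX]  L2: P0=I P1=I P2=M P3=I  mem[L2]=90
15. P1: store L0 := 17  bus=[BusRdX]  L0: P0=I P1=M P2=I P3=I  mem[L0]=44
16. P1: load  L4  bus=[BusRd]  L4: P0=S P1=S P2=I P3=I  mem[L4]=60
17. P3: load  L1  bus=[BusRd]  L1: P0=I P1=I P2=I P3=S  mem[L1]=0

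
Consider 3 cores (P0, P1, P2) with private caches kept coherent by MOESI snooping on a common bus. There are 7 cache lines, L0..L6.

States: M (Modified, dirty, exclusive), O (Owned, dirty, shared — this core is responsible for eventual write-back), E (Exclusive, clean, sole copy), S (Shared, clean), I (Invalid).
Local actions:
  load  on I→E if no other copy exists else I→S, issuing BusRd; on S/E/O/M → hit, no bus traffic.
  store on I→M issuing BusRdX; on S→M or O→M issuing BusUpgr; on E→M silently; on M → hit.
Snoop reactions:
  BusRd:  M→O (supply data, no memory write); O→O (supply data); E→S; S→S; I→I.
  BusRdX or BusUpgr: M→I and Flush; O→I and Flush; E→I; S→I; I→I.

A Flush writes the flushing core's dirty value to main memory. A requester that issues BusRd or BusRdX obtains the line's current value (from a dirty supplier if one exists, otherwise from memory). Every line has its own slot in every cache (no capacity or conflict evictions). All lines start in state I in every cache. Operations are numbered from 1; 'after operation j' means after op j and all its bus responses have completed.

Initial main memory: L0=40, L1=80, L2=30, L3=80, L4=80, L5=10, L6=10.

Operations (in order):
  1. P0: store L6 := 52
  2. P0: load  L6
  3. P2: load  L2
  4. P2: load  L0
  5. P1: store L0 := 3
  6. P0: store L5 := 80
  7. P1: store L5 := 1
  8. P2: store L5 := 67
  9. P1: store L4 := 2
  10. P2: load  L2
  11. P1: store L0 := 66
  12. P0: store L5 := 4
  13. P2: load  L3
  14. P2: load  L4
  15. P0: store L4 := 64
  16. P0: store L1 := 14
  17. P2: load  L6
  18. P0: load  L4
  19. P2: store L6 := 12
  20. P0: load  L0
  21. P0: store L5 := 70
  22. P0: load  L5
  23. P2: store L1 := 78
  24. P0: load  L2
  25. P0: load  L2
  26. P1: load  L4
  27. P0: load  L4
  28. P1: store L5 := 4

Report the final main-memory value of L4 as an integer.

memory[L4] = 2

step 1: P0: store L6 := 52  ⟶  MII  (L6)  txn=BusRdX  M[L6]=10
step 2: P0: load  L6  ⟶  MII  (L6)  txn=∅  M[L6]=10
step 3: P2: load  L2  ⟶  IIE  (L2)  txn=BusRd  M[L2]=30
step 4: P2: load  L0  ⟶  IIE  (L0)  txn=BusRd  M[L0]=40
step 5: P1: store L0 := 3  ⟶  IMI  (L0)  txn=BusRdX  M[L0]=40
step 6: P0: store L5 := 80  ⟶  MII  (L5)  txn=BusRdX  M[L5]=10
step 7: P1: store L5 := 1  ⟶  IMI  (L5)  txn=BusRdX+Flush  M[L5]=80
step 8: P2: store L5 := 67  ⟶  IIM  (L5)  txn=BusRdX+Flush  M[L5]=1
step 9: P1: store L4 := 2  ⟶  IMI  (L4)  txn=BusRdX  M[L4]=80
step 10: P2: load  L2  ⟶  IIE  (L2)  txn=∅  M[L2]=30
step 11: P1: store L0 := 66  ⟶  IMI  (L0)  txn=∅  M[L0]=40
step 12: P0: store L5 := 4  ⟶  MII  (L5)  txn=BusRdX+Flush  M[L5]=67
step 13: P2: load  L3  ⟶  IIE  (L3)  txn=BusRd  M[L3]=80
step 14: P2: load  L4  ⟶  IOS  (L4)  txn=BusRd  M[L4]=80
step 15: P0: store L4 := 64  ⟶  MII  (L4)  txn=BusRdX+Flush  M[L4]=2
step 16: P0: store L1 := 14  ⟶  MII  (L1)  txn=BusRdX  M[L1]=80
step 17: P2: load  L6  ⟶  OIS  (L6)  txn=BusRd  M[L6]=10
step 18: P0: load  L4  ⟶  MII  (L4)  txn=∅  M[L4]=2
step 19: P2: store L6 := 12  ⟶  IIM  (L6)  txn=BusUpgr+Flush  M[L6]=52
step 20: P0: load  L0  ⟶  SOI  (L0)  txn=BusRd  M[L0]=40
step 21: P0: store L5 := 70  ⟶  MII  (L5)  txn=∅  M[L5]=67
step 22: P0: load  L5  ⟶  MII  (L5)  txn=∅  M[L5]=67
step 23: P2: store L1 := 78  ⟶  IIM  (L1)  txn=BusRdX+Flush  M[L1]=14
step 24: P0: load  L2  ⟶  SIS  (L2)  txn=BusRd  M[L2]=30
step 25: P0: load  L2  ⟶  SIS  (L2)  txn=∅  M[L2]=30
step 26: P1: load  L4  ⟶  OSI  (L4)  txn=BusRd  M[L4]=2
step 27: P0: load  L4  ⟶  OSI  (L4)  txn=∅  M[L4]=2
step 28: P1: store L5 := 4  ⟶  IMI  (L5)  txn=BusRdX+Flush  M[L5]=70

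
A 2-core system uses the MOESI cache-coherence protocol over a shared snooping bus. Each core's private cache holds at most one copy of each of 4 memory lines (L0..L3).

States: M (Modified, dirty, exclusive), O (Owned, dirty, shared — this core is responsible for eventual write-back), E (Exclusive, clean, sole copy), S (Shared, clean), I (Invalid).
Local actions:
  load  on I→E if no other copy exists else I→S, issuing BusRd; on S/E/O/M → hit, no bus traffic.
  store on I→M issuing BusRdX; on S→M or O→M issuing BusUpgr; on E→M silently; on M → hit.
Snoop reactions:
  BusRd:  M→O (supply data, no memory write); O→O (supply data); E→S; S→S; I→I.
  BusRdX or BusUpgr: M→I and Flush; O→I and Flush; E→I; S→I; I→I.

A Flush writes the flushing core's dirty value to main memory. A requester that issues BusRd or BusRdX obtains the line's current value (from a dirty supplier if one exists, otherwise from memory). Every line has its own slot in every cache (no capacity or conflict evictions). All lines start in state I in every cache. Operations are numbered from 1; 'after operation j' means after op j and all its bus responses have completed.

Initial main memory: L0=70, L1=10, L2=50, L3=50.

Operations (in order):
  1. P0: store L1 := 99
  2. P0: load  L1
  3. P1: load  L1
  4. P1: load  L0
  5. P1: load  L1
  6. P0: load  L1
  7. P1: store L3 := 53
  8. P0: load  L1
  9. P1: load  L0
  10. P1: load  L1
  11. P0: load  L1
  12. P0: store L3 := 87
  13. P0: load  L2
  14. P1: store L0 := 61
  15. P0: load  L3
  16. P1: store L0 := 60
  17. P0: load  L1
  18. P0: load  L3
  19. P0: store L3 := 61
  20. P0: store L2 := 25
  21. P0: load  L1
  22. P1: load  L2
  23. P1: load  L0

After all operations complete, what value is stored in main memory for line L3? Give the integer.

1. P0: store L1 := 99  bus=[BusRdX]  L1: P0=M P1=I  mem[L1]=10
2. P0: load  L1  bus=[-]  L1: P0=M P1=I  mem[L1]=10
3. P1: load  L1  bus=[BusRd]  L1: P0=O P1=S  mem[L1]=10
4. P1: load  L0  bus=[BusRd]  L0: P0=I P1=E  mem[L0]=70
5. P1: load  L1  bus=[-]  L1: P0=O P1=S  mem[L1]=10
6. P0: load  L1  bus=[-]  L1: P0=O P1=S  mem[L1]=10
7. P1: store L3 := 53  bus=[BusRdX]  L3: P0=I P1=M  mem[L3]=50
8. P0: load  L1  bus=[-]  L1: P0=O P1=S  mem[L1]=10
9. P1: load  L0  bus=[-]  L0: P0=I P1=E  mem[L0]=70
10. P1: load  L1  bus=[-]  L1: P0=O P1=S  mem[L1]=10
11. P0: load  L1  bus=[-]  L1: P0=O P1=S  mem[L1]=10
12. P0: store L3 := 87  bus=[BusRdX,Flush]  L3: P0=M P1=I  mem[L3]=53
13. P0: load  L2  bus=[BusRd]  L2: P0=E P1=I  mem[L2]=50
14. P1: store L0 := 61  bus=[-]  L0: P0=I P1=M  mem[L0]=70
15. P0: load  L3  bus=[-]  L3: P0=M P1=I  mem[L3]=53
16. P1: store L0 := 60  bus=[-]  L0: P0=I P1=M  mem[L0]=70
17. P0: load  L1  bus=[-]  L1: P0=O P1=S  mem[L1]=10
18. P0: load  L3  bus=[-]  L3: P0=M P1=I  mem[L3]=53
19. P0: store L3 := 61  bus=[-]  L3: P0=M P1=I  mem[L3]=53
20. P0: store L2 := 25  bus=[-]  L2: P0=M P1=I  mem[L2]=50
21. P0: load  L1  bus=[-]  L1: P0=O P1=S  mem[L1]=10
22. P1: load  L2  bus=[BusRd]  L2: P0=O P1=S  mem[L2]=50
23. P1: load  L0  bus=[-]  L0: P0=I P1=M  mem[L0]=70

memory[L3] = 53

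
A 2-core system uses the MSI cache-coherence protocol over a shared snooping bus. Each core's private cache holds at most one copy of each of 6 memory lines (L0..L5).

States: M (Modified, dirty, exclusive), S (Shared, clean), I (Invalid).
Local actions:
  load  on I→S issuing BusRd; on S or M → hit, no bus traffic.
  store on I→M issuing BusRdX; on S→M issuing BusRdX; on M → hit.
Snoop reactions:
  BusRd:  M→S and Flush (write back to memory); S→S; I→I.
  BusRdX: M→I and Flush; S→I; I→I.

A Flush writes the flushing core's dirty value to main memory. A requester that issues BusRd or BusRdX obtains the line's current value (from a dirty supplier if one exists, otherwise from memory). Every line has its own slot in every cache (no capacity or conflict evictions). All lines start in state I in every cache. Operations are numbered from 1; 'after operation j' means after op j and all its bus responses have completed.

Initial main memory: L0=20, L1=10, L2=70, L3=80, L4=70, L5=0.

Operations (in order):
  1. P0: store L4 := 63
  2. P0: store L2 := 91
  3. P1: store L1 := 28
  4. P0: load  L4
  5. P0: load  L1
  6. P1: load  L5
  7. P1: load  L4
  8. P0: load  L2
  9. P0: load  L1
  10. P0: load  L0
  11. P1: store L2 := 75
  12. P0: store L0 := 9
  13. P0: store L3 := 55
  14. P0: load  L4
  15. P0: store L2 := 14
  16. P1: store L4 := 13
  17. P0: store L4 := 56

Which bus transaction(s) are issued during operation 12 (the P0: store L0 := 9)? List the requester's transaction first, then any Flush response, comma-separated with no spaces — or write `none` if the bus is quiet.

step 1: P0: store L4 := 63  ⟶  MI  (L4)  txn=BusRdX  M[L4]=70
step 2: P0: store L2 := 91  ⟶  MI  (L2)  txn=BusRdX  M[L2]=70
step 3: P1: store L1 := 28  ⟶  IM  (L1)  txn=BusRdX  M[L1]=10
step 4: P0: load  L4  ⟶  MI  (L4)  txn=∅  M[L4]=70
step 5: P0: load  L1  ⟶  SS  (L1)  txn=BusRd+Flush  M[L1]=28
step 6: P1: load  L5  ⟶  IS  (L5)  txn=BusRd  M[L5]=0
step 7: P1: load  L4  ⟶  SS  (L4)  txn=BusRd+Flush  M[L4]=63
step 8: P0: load  L2  ⟶  MI  (L2)  txn=∅  M[L2]=70
step 9: P0: load  L1  ⟶  SS  (L1)  txn=∅  M[L1]=28
step 10: P0: load  L0  ⟶  SI  (L0)  txn=BusRd  M[L0]=20
step 11: P1: store L2 := 75  ⟶  IM  (L2)  txn=BusRdX+Flush  M[L2]=91
step 12: P0: store L0 := 9  ⟶  MI  (L0)  txn=BusRdX  M[L0]=20
step 13: P0: store L3 := 55  ⟶  MI  (L3)  txn=BusRdX  M[L3]=80
step 14: P0: load  L4  ⟶  SS  (L4)  txn=∅  M[L4]=63
step 15: P0: store L2 := 14  ⟶  MI  (L2)  txn=BusRdX+Flush  M[L2]=75
step 16: P1: store L4 := 13  ⟶  IM  (L4)  txn=BusRdX  M[L4]=63
step 17: P0: store L4 := 56  ⟶  MI  (L4)  txn=BusRdX+Flush  M[L4]=13

bus = BusRdX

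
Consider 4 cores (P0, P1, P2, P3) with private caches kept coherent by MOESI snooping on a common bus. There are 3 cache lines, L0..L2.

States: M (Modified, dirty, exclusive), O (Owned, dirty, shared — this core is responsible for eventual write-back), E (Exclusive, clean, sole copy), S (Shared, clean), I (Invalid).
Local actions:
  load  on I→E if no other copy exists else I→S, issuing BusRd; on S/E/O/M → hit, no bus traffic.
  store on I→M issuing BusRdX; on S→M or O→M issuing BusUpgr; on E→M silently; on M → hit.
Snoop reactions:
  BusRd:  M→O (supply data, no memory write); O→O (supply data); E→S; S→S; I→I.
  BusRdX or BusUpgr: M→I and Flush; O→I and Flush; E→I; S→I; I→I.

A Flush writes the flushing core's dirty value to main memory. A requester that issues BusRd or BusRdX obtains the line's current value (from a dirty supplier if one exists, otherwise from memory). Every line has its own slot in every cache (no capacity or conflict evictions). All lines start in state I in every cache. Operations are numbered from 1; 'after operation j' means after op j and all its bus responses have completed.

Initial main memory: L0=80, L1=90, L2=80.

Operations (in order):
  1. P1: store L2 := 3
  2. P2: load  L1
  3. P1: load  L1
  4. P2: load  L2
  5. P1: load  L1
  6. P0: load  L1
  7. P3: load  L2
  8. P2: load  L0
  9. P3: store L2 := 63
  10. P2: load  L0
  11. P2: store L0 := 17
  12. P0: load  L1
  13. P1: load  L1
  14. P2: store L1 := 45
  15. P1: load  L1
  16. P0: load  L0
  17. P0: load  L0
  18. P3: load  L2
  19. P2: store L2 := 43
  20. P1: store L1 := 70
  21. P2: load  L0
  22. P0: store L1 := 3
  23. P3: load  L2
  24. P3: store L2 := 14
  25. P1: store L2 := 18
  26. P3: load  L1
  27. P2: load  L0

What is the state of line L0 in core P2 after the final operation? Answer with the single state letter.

state = O

[1] P1: store L2 := 3 | P0:I, P1:M(3), P2:I, P3:I | bus: BusRdX
[2] P2: load  L1 | P0:I, P1:I, P2:E(90), P3:I | bus: BusRd
[3] P1: load  L1 | P0:I, P1:S(90), P2:S(90), P3:I | bus: BusRd
[4] P2: load  L2 | P0:I, P1:O(3), P2:S(3), P3:I | bus: BusRd
[5] P1: load  L1 | P0:I, P1:S(90), P2:S(90), P3:I | bus: none
[6] P0: load  L1 | P0:S(90), P1:S(90), P2:S(90), P3:I | bus: BusRd
[7] P3: load  L2 | P0:I, P1:O(3), P2:S(3), P3:S(3) | bus: BusRd
[8] P2: load  L0 | P0:I, P1:I, P2:E(80), P3:I | bus: BusRd
[9] P3: store L2 := 63 | P0:I, P1:I, P2:I, P3:M(63) | bus: BusUpgr,Flush
[10] P2: load  L0 | P0:I, P1:I, P2:E(80), P3:I | bus: none
[11] P2: store L0 := 17 | P0:I, P1:I, P2:M(17), P3:I | bus: none
[12] P0: load  L1 | P0:S(90), P1:S(90), P2:S(90), P3:I | bus: none
[13] P1: load  L1 | P0:S(90), P1:S(90), P2:S(90), P3:I | bus: none
[14] P2: store L1 := 45 | P0:I, P1:I, P2:M(45), P3:I | bus: BusUpgr
[15] P1: load  L1 | P0:I, P1:S(45), P2:O(45), P3:I | bus: BusRd
[16] P0: load  L0 | P0:S(17), P1:I, P2:O(17), P3:I | bus: BusRd
[17] P0: load  L0 | P0:S(17), P1:I, P2:O(17), P3:I | bus: none
[18] P3: load  L2 | P0:I, P1:I, P2:I, P3:M(63) | bus: none
[19] P2: store L2 := 43 | P0:I, P1:I, P2:M(43), P3:I | bus: BusRdX,Flush
[20] P1: store L1 := 70 | P0:I, P1:M(70), P2:I, P3:I | bus: BusUpgr,Flush
[21] P2: load  L0 | P0:S(17), P1:I, P2:O(17), P3:I | bus: none
[22] P0: store L1 := 3 | P0:M(3), P1:I, P2:I, P3:I | bus: BusRdX,Flush
[23] P3: load  L2 | P0:I, P1:I, P2:O(43), P3:S(43) | bus: BusRd
[24] P3: store L2 := 14 | P0:I, P1:I, P2:I, P3:M(14) | bus: BusUpgr,Flush
[25] P1: store L2 := 18 | P0:I, P1:M(18), P2:I, P3:I | bus: BusRdX,Flush
[26] P3: load  L1 | P0:O(3), P1:I, P2:I, P3:S(3) | bus: BusRd
[27] P2: load  L0 | P0:S(17), P1:I, P2:O(17), P3:I | bus: none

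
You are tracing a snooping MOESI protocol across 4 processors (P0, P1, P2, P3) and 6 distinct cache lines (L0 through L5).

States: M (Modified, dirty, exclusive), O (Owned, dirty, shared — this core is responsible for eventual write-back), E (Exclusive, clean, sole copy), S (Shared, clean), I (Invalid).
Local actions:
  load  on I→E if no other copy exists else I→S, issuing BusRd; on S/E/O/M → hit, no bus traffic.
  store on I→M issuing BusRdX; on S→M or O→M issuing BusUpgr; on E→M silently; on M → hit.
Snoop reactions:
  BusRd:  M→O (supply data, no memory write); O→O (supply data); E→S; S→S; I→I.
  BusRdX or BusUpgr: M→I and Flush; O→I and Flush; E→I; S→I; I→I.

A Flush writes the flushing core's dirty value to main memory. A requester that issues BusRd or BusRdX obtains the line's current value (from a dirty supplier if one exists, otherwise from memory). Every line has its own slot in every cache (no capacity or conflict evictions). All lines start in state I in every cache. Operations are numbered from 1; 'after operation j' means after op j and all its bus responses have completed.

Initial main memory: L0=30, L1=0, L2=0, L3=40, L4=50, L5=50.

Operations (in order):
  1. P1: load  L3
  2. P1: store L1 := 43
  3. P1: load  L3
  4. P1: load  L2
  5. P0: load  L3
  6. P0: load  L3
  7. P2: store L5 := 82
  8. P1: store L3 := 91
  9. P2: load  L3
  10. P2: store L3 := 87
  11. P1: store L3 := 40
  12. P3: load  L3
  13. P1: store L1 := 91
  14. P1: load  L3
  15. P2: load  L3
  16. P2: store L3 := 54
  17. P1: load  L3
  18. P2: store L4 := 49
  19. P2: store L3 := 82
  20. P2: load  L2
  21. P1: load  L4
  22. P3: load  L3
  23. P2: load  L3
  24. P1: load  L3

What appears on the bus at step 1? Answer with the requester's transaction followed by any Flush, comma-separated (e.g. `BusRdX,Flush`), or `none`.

  op1 P1: load  L3 → I/E/I/I on L3; bus BusRd; mem=40
  op2 P1: store L1 := 43 → I/M/I/I on L1; bus BusRdX; mem=0
  op3 P1: load  L3 → I/E/I/I on L3; bus (none); mem=40
  op4 P1: load  L2 → I/E/I/I on L2; bus BusRd; mem=0
  op5 P0: load  L3 → S/S/I/I on L3; bus BusRd; mem=40
  op6 P0: load  L3 → S/S/I/I on L3; bus (none); mem=40
  op7 P2: store L5 := 82 → I/I/M/I on L5; bus BusRdX; mem=50
  op8 P1: store L3 := 91 → I/M/I/I on L3; bus BusUpgr; mem=40
  op9 P2: load  L3 → I/O/S/I on L3; bus BusRd; mem=40
  op10 P2: store L3 := 87 → I/I/M/I on L3; bus BusUpgr Flush; mem=91
  op11 P1: store L3 := 40 → I/M/I/I on L3; bus BusRdX Flush; mem=87
  op12 P3: load  L3 → I/O/I/S on L3; bus BusRd; mem=87
  op13 P1: store L1 := 91 → I/M/I/I on L1; bus (none); mem=0
  op14 P1: load  L3 → I/O/I/S on L3; bus (none); mem=87
  op15 P2: load  L3 → I/O/S/S on L3; bus BusRd; mem=87
  op16 P2: store L3 := 54 → I/I/M/I on L3; bus BusUpgr Flush; mem=40
  op17 P1: load  L3 → I/S/O/I on L3; bus BusRd; mem=40
  op18 P2: store L4 := 49 → I/I/M/I on L4; bus BusRdX; mem=50
  op19 P2: store L3 := 82 → I/I/M/I on L3; bus BusUpgr; mem=40
  op20 P2: load  L2 → I/S/S/I on L2; bus BusRd; mem=0
  op21 P1: load  L4 → I/S/O/I on L4; bus BusRd; mem=50
  op22 P3: load  L3 → I/I/O/S on L3; bus BusRd; mem=40
  op23 P2: load  L3 → I/I/O/S on L3; bus (none); mem=40
  op24 P1: load  L3 → I/S/O/S on L3; bus BusRd; mem=40

bus = BusRd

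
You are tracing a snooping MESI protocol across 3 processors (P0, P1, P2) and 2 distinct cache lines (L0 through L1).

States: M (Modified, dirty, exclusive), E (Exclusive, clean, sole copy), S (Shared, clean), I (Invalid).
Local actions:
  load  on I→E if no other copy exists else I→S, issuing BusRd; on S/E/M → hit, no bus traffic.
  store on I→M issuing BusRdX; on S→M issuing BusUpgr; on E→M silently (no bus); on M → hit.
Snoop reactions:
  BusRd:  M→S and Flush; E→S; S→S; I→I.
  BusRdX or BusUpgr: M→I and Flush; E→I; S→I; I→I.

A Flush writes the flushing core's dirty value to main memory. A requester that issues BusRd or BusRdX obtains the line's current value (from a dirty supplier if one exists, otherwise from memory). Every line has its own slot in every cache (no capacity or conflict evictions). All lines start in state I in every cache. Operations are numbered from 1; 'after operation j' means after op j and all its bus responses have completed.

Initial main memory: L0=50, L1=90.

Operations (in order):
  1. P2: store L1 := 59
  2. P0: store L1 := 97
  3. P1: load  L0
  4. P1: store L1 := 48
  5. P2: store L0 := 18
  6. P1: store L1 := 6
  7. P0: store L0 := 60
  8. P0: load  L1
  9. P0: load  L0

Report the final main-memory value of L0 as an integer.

memory[L0] = 18

  op1 P2: store L1 := 59 → I/I/M on L1; bus BusRdX; mem=90
  op2 P0: store L1 := 97 → M/I/I on L1; bus BusRdX Flush; mem=59
  op3 P1: load  L0 → I/E/I on L0; bus BusRd; mem=50
  op4 P1: store L1 := 48 → I/M/I on L1; bus BusRdX Flush; mem=97
  op5 P2: store L0 := 18 → I/I/M on L0; bus BusRdX; mem=50
  op6 P1: store L1 := 6 → I/M/I on L1; bus (none); mem=97
  op7 P0: store L0 := 60 → M/I/I on L0; bus BusRdX Flush; mem=18
  op8 P0: load  L1 → S/S/I on L1; bus BusRd Flush; mem=6
  op9 P0: load  L0 → M/I/I on L0; bus (none); mem=18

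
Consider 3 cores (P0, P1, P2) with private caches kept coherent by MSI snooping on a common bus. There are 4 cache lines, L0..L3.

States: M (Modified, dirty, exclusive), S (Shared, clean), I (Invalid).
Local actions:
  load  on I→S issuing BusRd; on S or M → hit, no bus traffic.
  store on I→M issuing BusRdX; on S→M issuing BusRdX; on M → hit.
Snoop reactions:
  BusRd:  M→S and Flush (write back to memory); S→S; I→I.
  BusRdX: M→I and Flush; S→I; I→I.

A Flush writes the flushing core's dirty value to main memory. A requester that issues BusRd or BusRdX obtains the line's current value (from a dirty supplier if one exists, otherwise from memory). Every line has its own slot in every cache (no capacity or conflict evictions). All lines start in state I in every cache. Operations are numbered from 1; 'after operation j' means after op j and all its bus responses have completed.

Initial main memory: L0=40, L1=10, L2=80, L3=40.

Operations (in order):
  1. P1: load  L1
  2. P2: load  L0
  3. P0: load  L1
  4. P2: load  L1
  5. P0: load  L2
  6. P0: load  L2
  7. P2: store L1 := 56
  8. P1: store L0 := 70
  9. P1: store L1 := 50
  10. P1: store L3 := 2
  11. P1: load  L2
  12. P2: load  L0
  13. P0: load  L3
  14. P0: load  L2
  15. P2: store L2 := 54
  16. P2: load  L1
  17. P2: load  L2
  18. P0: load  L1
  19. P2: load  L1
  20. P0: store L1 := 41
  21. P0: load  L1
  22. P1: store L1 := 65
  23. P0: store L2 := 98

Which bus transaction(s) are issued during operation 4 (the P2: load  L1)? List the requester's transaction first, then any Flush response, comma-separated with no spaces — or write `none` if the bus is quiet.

bus = BusRd

step 1: P1: load  L1  ⟶  ISI  (L1)  txn=BusRd  M[L1]=10
step 2: P2: load  L0  ⟶  IIS  (L0)  txn=BusRd  M[L0]=40
step 3: P0: load  L1  ⟶  SSI  (L1)  txn=BusRd  M[L1]=10
step 4: P2: load  L1  ⟶  SSS  (L1)  txn=BusRd  M[L1]=10
step 5: P0: load  L2  ⟶  SII  (L2)  txn=BusRd  M[L2]=80
step 6: P0: load  L2  ⟶  SII  (L2)  txn=∅  M[L2]=80
step 7: P2: store L1 := 56  ⟶  IIM  (L1)  txn=BusRdX  M[L1]=10
step 8: P1: store L0 := 70  ⟶  IMI  (L0)  txn=BusRdX  M[L0]=40
step 9: P1: store L1 := 50  ⟶  IMI  (L1)  txn=BusRdX+Flush  M[L1]=56
step 10: P1: store L3 := 2  ⟶  IMI  (L3)  txn=BusRdX  M[L3]=40
step 11: P1: load  L2  ⟶  SSI  (L2)  txn=BusRd  M[L2]=80
step 12: P2: load  L0  ⟶  ISS  (L0)  txn=BusRd+Flush  M[L0]=70
step 13: P0: load  L3  ⟶  SSI  (L3)  txn=BusRd+Flush  M[L3]=2
step 14: P0: load  L2  ⟶  SSI  (L2)  txn=∅  M[L2]=80
step 15: P2: store L2 := 54  ⟶  IIM  (L2)  txn=BusRdX  M[L2]=80
step 16: P2: load  L1  ⟶  ISS  (L1)  txn=BusRd+Flush  M[L1]=50
step 17: P2: load  L2  ⟶  IIM  (L2)  txn=∅  M[L2]=80
step 18: P0: load  L1  ⟶  SSS  (L1)  txn=BusRd  M[L1]=50
step 19: P2: load  L1  ⟶  SSS  (L1)  txn=∅  M[L1]=50
step 20: P0: store L1 := 41  ⟶  MII  (L1)  txn=BusRdX  M[L1]=50
step 21: P0: load  L1  ⟶  MII  (L1)  txn=∅  M[L1]=50
step 22: P1: store L1 := 65  ⟶  IMI  (L1)  txn=BusRdX+Flush  M[L1]=41
step 23: P0: store L2 := 98  ⟶  MII  (L2)  txn=BusRdX+Flush  M[L2]=54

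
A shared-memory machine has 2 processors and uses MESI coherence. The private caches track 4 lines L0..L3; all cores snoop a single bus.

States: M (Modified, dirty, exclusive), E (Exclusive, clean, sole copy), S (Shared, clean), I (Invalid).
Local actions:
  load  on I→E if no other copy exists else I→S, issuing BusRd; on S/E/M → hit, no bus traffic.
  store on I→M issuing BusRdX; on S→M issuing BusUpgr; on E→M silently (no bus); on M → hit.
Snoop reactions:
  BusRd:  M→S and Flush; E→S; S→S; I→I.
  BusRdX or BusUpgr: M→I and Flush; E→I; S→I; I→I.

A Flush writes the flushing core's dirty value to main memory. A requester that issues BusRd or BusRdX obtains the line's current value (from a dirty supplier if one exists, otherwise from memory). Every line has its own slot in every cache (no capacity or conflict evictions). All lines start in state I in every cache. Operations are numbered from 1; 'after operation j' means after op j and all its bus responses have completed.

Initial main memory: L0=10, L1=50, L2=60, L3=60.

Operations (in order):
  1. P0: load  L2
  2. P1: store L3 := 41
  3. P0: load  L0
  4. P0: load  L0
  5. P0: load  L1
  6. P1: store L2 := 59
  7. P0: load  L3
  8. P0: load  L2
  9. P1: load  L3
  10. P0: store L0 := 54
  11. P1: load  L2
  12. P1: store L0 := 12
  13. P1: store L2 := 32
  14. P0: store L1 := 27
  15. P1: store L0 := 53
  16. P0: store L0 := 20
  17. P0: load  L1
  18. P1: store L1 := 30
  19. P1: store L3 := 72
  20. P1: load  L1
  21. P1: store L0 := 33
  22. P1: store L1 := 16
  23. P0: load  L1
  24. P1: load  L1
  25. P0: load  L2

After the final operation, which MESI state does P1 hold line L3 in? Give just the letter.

1. P0: load  L2  bus=[BusRd]  L2: P0=E P1=I  mem[L2]=60
2. P1: store L3 := 41  bus=[BusRdX]  L3: P0=I P1=M  mem[L3]=60
3. P0: load  L0  bus=[BusRd]  L0: P0=E P1=I  mem[L0]=10
4. P0: load  L0  bus=[-]  L0: P0=E P1=I  mem[L0]=10
5. P0: load  L1  bus=[BusRd]  L1: P0=E P1=I  mem[L1]=50
6. P1: store L2 := 59  bus=[BusRdX]  L2: P0=I P1=M  mem[L2]=60
7. P0: load  L3  bus=[BusRd,Flush]  L3: P0=S P1=S  mem[L3]=41
8. P0: load  L2  bus=[BusRd,Flush]  L2: P0=S P1=S  mem[L2]=59
9. P1: load  L3  bus=[-]  L3: P0=S P1=S  mem[L3]=41
10. P0: store L0 := 54  bus=[-]  L0: P0=M P1=I  mem[L0]=10
11. P1: load  L2  bus=[-]  L2: P0=S P1=S  mem[L2]=59
12. P1: store L0 := 12  bus=[BusRdX,Flush]  L0: P0=I P1=M  mem[L0]=54
13. P1: store L2 := 32  bus=[BusUpgr]  L2: P0=I P1=M  mem[L2]=59
14. P0: store L1 := 27  bus=[-]  L1: P0=M P1=I  mem[L1]=50
15. P1: store L0 := 53  bus=[-]  L0: P0=I P1=M  mem[L0]=54
16. P0: store L0 := 20  bus=[BusRdX,Flush]  L0: P0=M P1=I  mem[L0]=53
17. P0: load  L1  bus=[-]  L1: P0=M P1=I  mem[L1]=50
18. P1: store L1 := 30  bus=[BusRdX,Flush]  L1: P0=I P1=M  mem[L1]=27
19. P1: store L3 := 72  bus=[BusUpgr]  L3: P0=I P1=M  mem[L3]=41
20. P1: load  L1  bus=[-]  L1: P0=I P1=M  mem[L1]=27
21. P1: store L0 := 33  bus=[BusRdX,Flush]  L0: P0=I P1=M  mem[L0]=20
22. P1: store L1 := 16  bus=[-]  L1: P0=I P1=M  mem[L1]=27
23. P0: load  L1  bus=[BusRd,Flush]  L1: P0=S P1=S  mem[L1]=16
24. P1: load  L1  bus=[-]  L1: P0=S P1=S  mem[L1]=16
25. P0: load  L2  bus=[BusRd,Flush]  L2: P0=S P1=S  mem[L2]=32

state = M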